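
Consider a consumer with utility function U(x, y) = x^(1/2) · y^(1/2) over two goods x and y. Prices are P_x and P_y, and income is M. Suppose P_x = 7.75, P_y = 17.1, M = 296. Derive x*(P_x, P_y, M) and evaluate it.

x* = 19.0968

Tangency: MRS = y/x = P_x/P_y.
Rearranging, P_y·y = P_x·x. Substituting into the budget gives P_x·x·(1 + 1) = M.
Demand: x*(P_x,P_y,M) = 0.5·M/P_x and y* = 0.5·M/P_y.
At P_x=7.75, P_y=17.1, M=296: x* = 0.5·296/7.75 = 19.0968.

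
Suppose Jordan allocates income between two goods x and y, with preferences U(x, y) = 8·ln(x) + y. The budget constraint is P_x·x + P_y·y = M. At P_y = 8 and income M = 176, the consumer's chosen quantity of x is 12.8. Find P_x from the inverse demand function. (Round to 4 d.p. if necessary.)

Set MRS = P_x/P_y: (8/x)/1 = P_x/P_y.
So x*(P_x,P_y) = 8·P_y/P_x, independent of income; and y* = (M − 8·P_y)/P_y.
Set x* = 12.8 in the demand function and solve for P_x: P_x = 5.

P_x = 5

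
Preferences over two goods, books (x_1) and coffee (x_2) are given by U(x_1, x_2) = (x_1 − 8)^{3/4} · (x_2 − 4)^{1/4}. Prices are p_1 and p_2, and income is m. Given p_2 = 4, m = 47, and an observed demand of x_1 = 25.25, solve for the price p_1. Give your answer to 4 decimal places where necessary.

p_1 = 1

This is Cobb-Douglas in (x_1−8, x_2−4): tangency gives 0.75·p_2·(x_2−4) = 0.25·p_1·(x_1−8).
Substituting into the budget: x_1* = 8 + 0.75·(m − 8·p_1 − 4·p_2)/p_1, and x_2* = 4 + 0.25·(…)/p_2.
Set x_1* = 25.25 in the demand function and solve for p_1: p_1 = 1.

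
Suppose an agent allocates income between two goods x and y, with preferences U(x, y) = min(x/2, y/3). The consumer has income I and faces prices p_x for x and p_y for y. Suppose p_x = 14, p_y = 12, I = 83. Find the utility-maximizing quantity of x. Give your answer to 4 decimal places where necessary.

With perfect complements, no substitution: consume in ratio x:y = 2:3.
Budget: p_x·x + p_y·(3/2)·x = I, so (2·p_x + 3·p_y)·x = 2·I.
Demand: x*(p_x,p_y,I) = 2·I/(2·p_x + 3·p_y), y* = 3·I/(2·p_x + 3·p_y).
Here 2·14 + 3·12 = 64, giving x* = 2.5938.

x* = 2.5938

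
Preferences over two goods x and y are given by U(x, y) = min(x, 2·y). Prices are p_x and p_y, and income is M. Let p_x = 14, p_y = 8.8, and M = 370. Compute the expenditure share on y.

Leontief preferences: the optimum is at the kink where x/2 = y/1, i.e. y = (1/2)·x.
Budget: p_x·x + p_y·(1/2)·x = M, so (2·p_x + p_y)·x = 2·M.
Demand: x*(p_x,p_y,M) = 2·M/(2·p_x + p_y), y* = M/(2·p_x + p_y).
Here 2·14 + 8.8 = 36.8, giving x* = 20.1087 and y* = 10.0543.
Expenditure on y: 8.8·10.0543 = 88.4783; share = 0.2391.

share on y = 0.2391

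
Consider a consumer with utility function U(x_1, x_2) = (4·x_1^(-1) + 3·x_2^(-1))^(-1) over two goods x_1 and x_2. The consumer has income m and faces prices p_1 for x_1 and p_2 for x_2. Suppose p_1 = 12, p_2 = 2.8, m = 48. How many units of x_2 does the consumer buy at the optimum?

x_2* = 5.0562

MRS = MU_x_1/MU_x_2 = (4/3)·(x_2/x_1)^(2). Set equal to p_1/p_2.
Solve for the ratio: x_2/x_1 = [(3/4)·p_1/p_2]^(0.5).
With the ratio pinned down, the budget gives x_1* = m/(p_1 + p_2·(x_2/x_1)) and x_2* = (x_2/x_1)·x_1*.
Numerically x_2/x_1 = 1.792843, so x_1* = 48/(12 + 2.8·1.792843) = 2.8202 and x_2* = 1.792843·2.8202 = 5.0562.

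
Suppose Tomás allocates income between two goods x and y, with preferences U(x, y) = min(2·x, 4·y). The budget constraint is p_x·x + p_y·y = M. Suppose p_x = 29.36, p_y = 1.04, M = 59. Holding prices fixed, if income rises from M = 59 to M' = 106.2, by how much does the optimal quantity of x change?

Δx* = 1.5797

Leontief preferences: the optimum is at the kink where x/4 = y/2, i.e. y = (1/2)·x.
Budget: p_x·x + p_y·(1/2)·x = M, so (4·p_x + 2·p_y)·x = 4·M.
Demand: x*(p_x,p_y,M) = 4·M/(4·p_x + 2·p_y), y* = 2·M/(4·p_x + 2·p_y).
Here 4·29.36 + 2·1.04 = 119.52, giving x* = 1.9746.
At M' = 106.2: x* = 3.5542. Change: 3.5542 − 1.9746 = 1.5797.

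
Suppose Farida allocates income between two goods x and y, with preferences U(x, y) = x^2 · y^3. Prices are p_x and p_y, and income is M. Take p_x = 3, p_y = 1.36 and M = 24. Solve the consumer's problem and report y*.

Demand: x*(p_x,p_y,M) = 0.4·M/p_x and y* = 0.6·M/p_y.
At p_x=3, p_y=1.36, M=24: y* = 0.6·24/1.36 = 10.5882.

y* = 10.5882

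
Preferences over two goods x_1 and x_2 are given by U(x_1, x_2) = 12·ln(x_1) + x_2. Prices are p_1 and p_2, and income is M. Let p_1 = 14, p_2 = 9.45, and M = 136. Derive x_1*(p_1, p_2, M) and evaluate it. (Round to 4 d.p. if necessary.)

x_1* = 8.1

Set MRS = p_1/p_2: (12/x_1)/1 = p_1/p_2.
So x_1*(p_1,p_2) = 12·p_2/p_1, independent of income; and x_2* = (M − 12·p_2)/p_2.
At the given prices: x_1* = 12·9.45/14 = 8.1.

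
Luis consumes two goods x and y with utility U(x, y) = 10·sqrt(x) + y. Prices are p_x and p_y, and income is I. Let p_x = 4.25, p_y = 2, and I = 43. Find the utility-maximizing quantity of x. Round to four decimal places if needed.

x* = 5.5363

MU_x = 5/√x, MU_y = 1. Tangency: 5/√x = p_x/p_y.
Solve: √x = 5·p_y/p_x, so x*(p_x,p_y) = (5·p_y/p_x)², and y* = (I − p_x·x*)/p_y.
Plugging in: x* = (5·2/4.25)² = 5.5363.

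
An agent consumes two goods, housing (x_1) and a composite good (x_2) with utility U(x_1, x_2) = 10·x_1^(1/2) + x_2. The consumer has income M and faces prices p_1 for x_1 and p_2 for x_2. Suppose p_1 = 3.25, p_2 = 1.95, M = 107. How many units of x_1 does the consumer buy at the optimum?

x_1* = 9

Utility is quasi-linear in x_2; the FOC for x_1 is 5/√x_1 = p_1/p_2.
Thus x_1* = (5·p_2/p_1)² — independent of M — with the rest of income spent on x_2.
Plugging in: x_1* = (5·1.95/3.25)² = 9.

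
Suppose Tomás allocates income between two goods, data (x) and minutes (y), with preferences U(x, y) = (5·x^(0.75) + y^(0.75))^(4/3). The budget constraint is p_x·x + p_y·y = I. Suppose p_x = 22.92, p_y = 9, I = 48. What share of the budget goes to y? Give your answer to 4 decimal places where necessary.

MU_x ∝ 5·x^(-0.25), MU_y ∝ y^(-0.25), so MRS = 5·(y/x)^(0.25) = p_x/p_y.
Solve for the ratio: y/x = [(1/5)·p_x/p_y]^(4).
With the ratio pinned down, the budget gives x* = I/(p_x + p_y·(y/x)) and y* = (y/x)·x*.
Numerically y/x = 0.067299, so x* = 48/(22.92 + 9·0.067299) = 2.0403 and y* = 0.067299·2.0403 = 0.1373.
Expenditure on y: 9·0.1373 = 1.2358; share = 0.0257.

share on y = 0.0257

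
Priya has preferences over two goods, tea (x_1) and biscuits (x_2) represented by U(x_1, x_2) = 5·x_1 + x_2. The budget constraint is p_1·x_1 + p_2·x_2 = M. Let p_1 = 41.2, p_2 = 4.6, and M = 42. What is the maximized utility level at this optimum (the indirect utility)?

Perfect substitutes: compare marginal utility per dollar. 5/p_1 vs 1/p_2 → 0.1214 vs 0.2174.
x_2 gives more utility per dollar, so spend all income on x_2: x_2* = M/p_2, x_1* = 0.
Numerically: x_1* = 0, x_2* = 9.1304.
Utility at the optimum: U(0, 9.1304) = 9.1304.

V = 9.1304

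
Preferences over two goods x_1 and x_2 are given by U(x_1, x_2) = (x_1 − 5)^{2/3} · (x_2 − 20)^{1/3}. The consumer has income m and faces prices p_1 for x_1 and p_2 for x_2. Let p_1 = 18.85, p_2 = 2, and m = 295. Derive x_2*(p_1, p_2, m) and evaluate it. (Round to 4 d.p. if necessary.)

This is Cobb-Douglas in (x_1−5, x_2−20): tangency gives 2/3·p_2·(x_2−20) = 1/3·p_1·(x_1−5).
Substituting into the budget: x_1* = 5 + 2/3·(m − 5·p_1 − 20·p_2)/p_1, and x_2* = 20 + 1/3·(…)/p_2.
Discretionary income = 295 − 5·18.85 − 20·2 = 160.75; x_2* = 20 + 1/3·160.75/2 = 46.7917.

x_2* = 46.7917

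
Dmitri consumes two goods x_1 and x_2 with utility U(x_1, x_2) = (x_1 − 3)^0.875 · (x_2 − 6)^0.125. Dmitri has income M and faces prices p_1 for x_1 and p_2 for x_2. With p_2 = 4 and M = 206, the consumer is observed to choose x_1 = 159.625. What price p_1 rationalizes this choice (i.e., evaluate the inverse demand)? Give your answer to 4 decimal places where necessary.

MRS = 7·(x_2−6)/(x_1−3). Tangency with p_1/p_2 gives x_2−6 = (1/7)·(p_1/p_2)·(x_1−3).
Substituting into the budget: x_1* = 3 + 0.875·(M − 3·p_1 − 6·p_2)/p_1, and x_2* = 6 + 0.125·(…)/p_2.
Set x_1* = 159.625 in the demand function and solve for p_1: p_1 = 1.

p_1 = 1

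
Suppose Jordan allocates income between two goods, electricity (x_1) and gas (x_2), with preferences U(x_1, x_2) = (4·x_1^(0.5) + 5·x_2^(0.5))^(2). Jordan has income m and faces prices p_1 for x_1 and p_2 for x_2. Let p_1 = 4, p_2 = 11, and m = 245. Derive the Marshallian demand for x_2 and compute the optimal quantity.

x_2* = 8.0698

MRS = MU_x_1/MU_x_2 = (4/5)·(x_2/x_1)^(0.5). Set equal to p_1/p_2.
Hence x_2/x_1 = ((5/4)·p_1/p_2)^(1/(0.5)), i.e. raised to the 2 power.
With the ratio pinned down, the budget gives x_1* = m/(p_1 + p_2·(x_2/x_1)) and x_2* = (x_2/x_1)·x_1*.
Numerically x_2/x_1 = 0.206612, so x_1* = 245/(4 + 11·0.206612) = 39.058 and x_2* = 0.206612·39.058 = 8.0698.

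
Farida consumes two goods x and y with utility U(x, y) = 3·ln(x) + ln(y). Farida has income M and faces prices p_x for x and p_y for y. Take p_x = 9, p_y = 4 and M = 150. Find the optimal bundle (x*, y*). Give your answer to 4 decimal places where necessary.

The MRS is 3·y/x. Set MRS = p_x/p_y.
Rearranging, p_y·y = (1/3)·p_x·x. Substituting into the budget gives p_x·x·(1 + (1/3)) = M.
Demand: x*(p_x,p_y,M) = 0.75·M/p_x and y* = 0.25·M/p_y.
At p_x=9, p_y=4, M=150: x* = 0.75·150/9 = 12.5, y* = 9.375.

x* = 12.5, y* = 9.375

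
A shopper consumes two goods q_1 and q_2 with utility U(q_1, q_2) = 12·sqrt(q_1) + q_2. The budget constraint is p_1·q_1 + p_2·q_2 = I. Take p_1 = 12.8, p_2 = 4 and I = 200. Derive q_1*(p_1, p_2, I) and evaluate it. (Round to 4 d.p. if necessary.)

q_1* = 3.5156

Utility is quasi-linear in q_2; the FOC for q_1 is 6/√q_1 = p_1/p_2.
Thus q_1* = (6·p_2/p_1)² — independent of I — with the rest of income spent on q_2.
Plugging in: q_1* = (6·4/12.8)² = 3.5156.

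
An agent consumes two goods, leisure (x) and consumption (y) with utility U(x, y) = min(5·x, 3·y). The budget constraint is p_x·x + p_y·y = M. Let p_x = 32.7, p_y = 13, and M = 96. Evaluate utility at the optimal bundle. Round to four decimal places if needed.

Leontief preferences: the optimum is at the kink where x/3 = y/5, i.e. y = (5/3)·x.
Budget: p_x·x + p_y·(5/3)·x = M, so (3·p_x + 5·p_y)·x = 3·M.
Demand: x*(p_x,p_y,M) = 3·M/(3·p_x + 5·p_y), y* = 5·M/(3·p_x + 5·p_y).
Here 3·32.7 + 5·13 = 163.1, giving x* = 1.7658 and y* = 2.943.
Utility at the optimum: U(1.7658, 2.943) = 8.8289.

V = 8.8289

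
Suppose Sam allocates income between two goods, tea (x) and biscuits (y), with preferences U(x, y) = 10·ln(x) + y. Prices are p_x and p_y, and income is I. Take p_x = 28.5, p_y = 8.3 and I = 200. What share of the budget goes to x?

Set MRS = p_x/p_y: (10/x)/1 = p_x/p_y.
So x*(p_x,p_y) = 10·p_y/p_x, independent of income; and y* = (I − 10·p_y)/p_y.
At the given prices: x* = 10·8.3/28.5 = 2.9123, and y* = 14.0964.
Expenditure on x: 28.5·2.9123 = 83; share = 0.415.

share on x = 0.415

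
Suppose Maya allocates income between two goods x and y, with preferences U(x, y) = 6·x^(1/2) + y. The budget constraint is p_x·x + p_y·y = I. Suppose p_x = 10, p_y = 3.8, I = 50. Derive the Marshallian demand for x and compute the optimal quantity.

x* = 1.2996

MU_x = 3/√x, MU_y = 1. Tangency: 3/√x = p_x/p_y.
Solve: √x = 3·p_y/p_x, so x*(p_x,p_y) = (3·p_y/p_x)², and y* = (I − p_x·x*)/p_y.
Plugging in: x* = (3·3.8/10)² = 1.2996.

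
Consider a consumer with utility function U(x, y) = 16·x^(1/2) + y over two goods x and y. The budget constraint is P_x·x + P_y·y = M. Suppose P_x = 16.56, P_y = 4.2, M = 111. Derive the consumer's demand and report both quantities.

Set MRS = P_x/P_y: 8·x^(−1/2) = P_x/P_y.
Thus x* = (8·P_y/P_x)² — independent of M — with the rest of income spent on y.
Plugging in: x* = (8·4.2/16.56)² = 4.1168, y* = 10.1967.

x* = 4.1168, y* = 10.1967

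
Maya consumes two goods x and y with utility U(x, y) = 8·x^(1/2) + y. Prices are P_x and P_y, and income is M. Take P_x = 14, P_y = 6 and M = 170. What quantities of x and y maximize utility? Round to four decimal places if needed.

x* = 2.9388, y* = 21.4762

Set MRS = P_x/P_y: 4·x^(−1/2) = P_x/P_y.
Thus x* = (4·P_y/P_x)² — independent of M — with the rest of income spent on y.
Plugging in: x* = (4·6/14)² = 2.9388, y* = 21.4762.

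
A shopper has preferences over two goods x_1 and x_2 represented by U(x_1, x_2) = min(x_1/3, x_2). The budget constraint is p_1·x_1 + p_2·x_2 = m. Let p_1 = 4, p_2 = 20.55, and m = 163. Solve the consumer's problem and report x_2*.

x_2* = 5.0077

With perfect complements, no substitution: consume in ratio x_1:x_2 = 3:1.
Budget: p_1·x_1 + p_2·(1/3)·x_1 = m, so (3·p_1 + p_2)·x_1 = 3·m.
Demand: x_1*(p_1,p_2,m) = 3·m/(3·p_1 + p_2), x_2* = m/(3·p_1 + p_2).
Here 3·4 + 20.55 = 32.55, giving x_2* = 5.0077.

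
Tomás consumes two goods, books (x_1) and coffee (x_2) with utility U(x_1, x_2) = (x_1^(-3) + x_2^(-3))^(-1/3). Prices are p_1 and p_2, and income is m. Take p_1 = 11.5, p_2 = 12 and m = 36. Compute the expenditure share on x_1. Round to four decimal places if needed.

share on x_1 = 0.492

From the CES first-order condition, (x_2/x_1)^(4) = p_1/p_2.
Hence x_2/x_1 = (p_1/p_2)^(1/(4)), i.e. raised to the 0.25 power.
Substitute x_2 = (x_2/x_1)·x_1 into the budget: x_1* = m/(p_1 + p_2·(x_2/x_1)).
Numerically x_2/x_1 = 0.989416, so x_1* = 36/(11.5 + 12·0.989416) = 1.5402 and x_2* = 0.989416·1.5402 = 1.5239.
Expenditure on x_1: 11.5·1.5402 = 17.7127; share = 0.492.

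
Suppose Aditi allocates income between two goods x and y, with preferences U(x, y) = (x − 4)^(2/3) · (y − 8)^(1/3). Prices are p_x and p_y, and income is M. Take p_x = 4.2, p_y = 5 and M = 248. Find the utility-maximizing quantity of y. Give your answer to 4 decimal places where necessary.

y* = 20.7467

This is Cobb-Douglas in (x−4, y−8): tangency gives 2/3·p_y·(y−8) = 1/3·p_x·(x−4).
After buying the subsistence bundle (4, 8), a share 2/3 of the remaining income goes to x: x* = 4 + 2/3·(M − 4p_x − 8p_y)/p_x.
Discretionary income = 248 − 4·4.2 − 8·5 = 191.2; y* = 8 + 1/3·191.2/5 = 20.7467.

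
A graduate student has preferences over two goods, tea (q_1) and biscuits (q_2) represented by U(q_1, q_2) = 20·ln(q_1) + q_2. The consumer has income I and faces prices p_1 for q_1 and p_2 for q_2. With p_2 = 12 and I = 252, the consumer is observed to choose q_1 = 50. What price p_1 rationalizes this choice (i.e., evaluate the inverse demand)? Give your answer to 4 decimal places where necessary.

p_1 = 4.8

MU_q_1 = 20/q_1, MU_q_2 = 1. Tangency: 20/q_1 = p_1/p_2.
So q_1*(p_1,p_2) = 20·p_2/p_1, independent of income; and q_2* = (I − 20·p_2)/p_2.
Set q_1* = 50 in the demand function and solve for p_1: p_1 = 4.8.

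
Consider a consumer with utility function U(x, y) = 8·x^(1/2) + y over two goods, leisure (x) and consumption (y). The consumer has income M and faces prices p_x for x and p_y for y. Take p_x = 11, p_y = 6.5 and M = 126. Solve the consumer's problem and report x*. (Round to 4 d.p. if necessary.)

x* = 5.5868

Set MRS = p_x/p_y: 4·x^(−1/2) = p_x/p_y.
Thus x* = (4·p_y/p_x)² — independent of M — with the rest of income spent on y.
Plugging in: x* = (4·6.5/11)² = 5.5868.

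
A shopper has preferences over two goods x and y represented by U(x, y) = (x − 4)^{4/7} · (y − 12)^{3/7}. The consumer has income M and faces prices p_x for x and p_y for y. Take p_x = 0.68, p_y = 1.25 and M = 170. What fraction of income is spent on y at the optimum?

MRS = (4/3)·(y−12)/(x−4). Tangency with p_x/p_y gives y−12 = (3/4)·(p_x/p_y)·(x−4).
After buying the subsistence bundle (4, 12), a share 4/7 of the remaining income goes to x: x* = 4 + 4/7·(M − 4p_x − 12p_y)/p_x.
Discretionary income = 170 − 4·0.68 − 12·1.25 = 152.28; x* = 4 + 4/7·152.28/0.68 = 131.9664; y* = 12 + 3/7·152.28/1.25 = 64.2103.
Expenditure on y: 1.25·64.2103 = 80.2629; share = 0.4721.

share on y = 0.4721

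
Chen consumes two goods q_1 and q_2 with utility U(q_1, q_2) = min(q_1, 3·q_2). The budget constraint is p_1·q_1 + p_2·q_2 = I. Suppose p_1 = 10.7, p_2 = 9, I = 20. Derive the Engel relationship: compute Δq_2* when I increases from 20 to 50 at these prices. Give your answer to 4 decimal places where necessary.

With perfect complements, no substitution: consume in ratio q_1:q_2 = 3:1.
Budget: p_1·q_1 + p_2·(1/3)·q_1 = I, so (3·p_1 + p_2)·q_1 = 3·I.
Demand: q_1*(p_1,p_2,I) = 3·I/(3·p_1 + p_2), q_2* = I/(3·p_1 + p_2).
Here 3·10.7 + 9 = 41.1, giving q_2* = 0.4866.
At I' = 50: q_2* = 1.2165. Change: 1.2165 − 0.4866 = 0.7299.

Δq_2* = 0.7299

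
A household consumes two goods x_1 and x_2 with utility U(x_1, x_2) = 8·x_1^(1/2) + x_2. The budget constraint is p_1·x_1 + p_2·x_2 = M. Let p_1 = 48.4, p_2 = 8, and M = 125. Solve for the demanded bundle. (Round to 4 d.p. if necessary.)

Utility is quasi-linear in x_2; the FOC for x_1 is 4/√x_1 = p_1/p_2.
Solve: √x_1 = 4·p_2/p_1, so x_1*(p_1,p_2) = (4·p_2/p_1)², and x_2* = (M − p_1·x_1*)/p_2.
Plugging in: x_1* = (4·8/48.4)² = 0.4371, x_2* = 12.9804.

x_1* = 0.4371, x_2* = 12.9804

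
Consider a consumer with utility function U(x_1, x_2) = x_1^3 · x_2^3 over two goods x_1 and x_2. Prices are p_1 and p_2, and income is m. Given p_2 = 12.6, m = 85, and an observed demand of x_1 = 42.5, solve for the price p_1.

p_1 = 1

The MRS is x_2/x_1. Set MRS = p_1/p_2.
So 3·p_2·x_2 = 3·p_1·x_1; combined with the budget, a share 0.5 of income goes to x_1.
Demand: x_1*(p_1,p_2,m) = 0.5·m/p_1 and x_2* = 0.5·m/p_2.
Set x_1* = 42.5 in the demand function and solve for p_1: p_1 = 1.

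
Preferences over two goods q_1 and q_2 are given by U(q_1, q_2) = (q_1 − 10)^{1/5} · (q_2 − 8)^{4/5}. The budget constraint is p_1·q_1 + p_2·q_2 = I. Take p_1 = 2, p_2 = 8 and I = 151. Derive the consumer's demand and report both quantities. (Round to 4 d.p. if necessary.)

After buying the subsistence bundle (10, 8), a share 0.2 of the remaining income goes to q_1: q_1* = 10 + 0.2·(I − 10p_1 − 8p_2)/p_1.
Discretionary income = 151 − 10·2 − 8·8 = 67; q_1* = 10 + 0.2·67/2 = 16.7; q_2* = 8 + 0.8·67/8 = 14.7.

q_1* = 16.7, q_2* = 14.7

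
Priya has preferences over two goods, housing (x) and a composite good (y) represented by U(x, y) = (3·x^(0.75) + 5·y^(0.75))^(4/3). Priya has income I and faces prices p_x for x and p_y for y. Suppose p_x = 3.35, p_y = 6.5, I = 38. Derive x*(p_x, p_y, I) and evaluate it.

x* = 5.5163

MRS = MU_x/MU_y = (3/5)·(y/x)^(0.25). Set equal to p_x/p_y.
Solve for the ratio: y/x = [(5/3)·p_x/p_y]^(4).
Substitute y = (y/x)·x into the budget: x* = I/(p_x + p_y·(y/x)).
Numerically y/x = 0.544403, so x* = 38/(3.35 + 6.5·0.544403) = 5.5163.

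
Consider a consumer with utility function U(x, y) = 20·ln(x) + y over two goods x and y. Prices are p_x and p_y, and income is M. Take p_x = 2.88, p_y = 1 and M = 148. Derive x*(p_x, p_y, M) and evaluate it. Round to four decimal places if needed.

MU_x = 20/x, MU_y = 1. Tangency: 20/x = p_x/p_y.
So x*(p_x,p_y) = 20·p_y/p_x, independent of income; and y* = (M − 20·p_y)/p_y.
At the given prices: x* = 20·1/2.88 = 6.9444.

x* = 6.9444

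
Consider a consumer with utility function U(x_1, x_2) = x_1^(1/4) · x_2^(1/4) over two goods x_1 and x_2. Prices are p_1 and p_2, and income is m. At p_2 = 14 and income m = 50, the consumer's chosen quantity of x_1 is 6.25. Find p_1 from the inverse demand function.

p_1 = 4

MU_x_1/MU_x_2 = (0.25·x_2)/(0.25·x_1); tangency sets this equal to p_1/p_2.
So 0.25·p_2·x_2 = 0.25·p_1·x_1; combined with the budget, a share 0.5 of income goes to x_1.
Demand: x_1*(p_1,p_2,m) = 0.5·m/p_1 and x_2* = 0.5·m/p_2.
Set x_1* = 6.25 in the demand function and solve for p_1: p_1 = 4.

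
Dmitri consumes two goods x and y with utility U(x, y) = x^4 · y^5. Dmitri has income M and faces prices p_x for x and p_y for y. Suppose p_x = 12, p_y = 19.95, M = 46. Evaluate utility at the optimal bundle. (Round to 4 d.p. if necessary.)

V = 29.0595

Tangency: MRS = (4/5)·y/x = p_x/p_y.
So 4·p_y·y = 5·p_x·x; combined with the budget, a share 4/9 of income goes to x.
Demand: x*(p_x,p_y,M) = 4/9·M/p_x and y* = 5/9·M/p_y.
At p_x=12, p_y=19.95, M=46: x* = 4/9·46/12 = 1.7037, y* = 1.281.
Utility at the optimum: U(1.7037, 1.281) = 29.0595.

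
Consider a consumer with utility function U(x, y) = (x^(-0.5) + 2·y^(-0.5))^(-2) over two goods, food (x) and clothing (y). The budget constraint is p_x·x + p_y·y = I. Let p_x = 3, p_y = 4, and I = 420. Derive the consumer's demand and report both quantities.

From the CES first-order condition, (1/2)·(y/x)^(1.5) = p_x/p_y.
Solve for the ratio: y/x = [2·p_x/p_y]^(2/3).
Substitute y = (y/x)·x into the budget: x* = I/(p_x + p_y·(y/x)).
Numerically y/x = 1.310371, so x* = 420/(3 + 4·1.310371) = 50.9617 and y* = 1.310371·50.9617 = 66.7787.

x* = 50.9617, y* = 66.7787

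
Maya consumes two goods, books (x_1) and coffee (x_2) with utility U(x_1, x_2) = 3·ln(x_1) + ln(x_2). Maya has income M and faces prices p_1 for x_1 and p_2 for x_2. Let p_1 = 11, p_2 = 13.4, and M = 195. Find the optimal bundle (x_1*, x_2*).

x_1* = 13.2955, x_2* = 3.6381

Demand: x_1*(p_1,p_2,M) = 0.75·M/p_1 and x_2* = 0.25·M/p_2.
At p_1=11, p_2=13.4, M=195: x_1* = 0.75·195/11 = 13.2955, x_2* = 3.6381.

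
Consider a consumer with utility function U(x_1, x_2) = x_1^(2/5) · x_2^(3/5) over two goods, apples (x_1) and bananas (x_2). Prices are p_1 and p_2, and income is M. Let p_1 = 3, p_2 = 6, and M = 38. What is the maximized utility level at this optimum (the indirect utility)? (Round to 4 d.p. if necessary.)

V = 4.2634

At p_1=3, p_2=6, M=38: x_1* = 0.4·38/3 = 5.0667, x_2* = 3.8.
Utility at the optimum: U(5.0667, 3.8) = 4.2634.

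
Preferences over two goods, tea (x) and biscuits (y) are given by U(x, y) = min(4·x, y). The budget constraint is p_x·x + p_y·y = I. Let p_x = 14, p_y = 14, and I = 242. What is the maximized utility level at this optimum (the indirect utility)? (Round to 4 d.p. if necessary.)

With perfect complements, no substitution: consume in ratio x:y = 1:4.
Budget: p_x·x + p_y·4·x = I, so (p_x + 4·p_y)·x = I.
Demand: x*(p_x,p_y,I) = I/(p_x + 4·p_y), y* = 4·I/(p_x + 4·p_y).
Here 14 + 4·14 = 70, giving x* = 3.4571 and y* = 13.8286.
Utility at the optimum: U(3.4571, 13.8286) = 13.8286.

V = 13.8286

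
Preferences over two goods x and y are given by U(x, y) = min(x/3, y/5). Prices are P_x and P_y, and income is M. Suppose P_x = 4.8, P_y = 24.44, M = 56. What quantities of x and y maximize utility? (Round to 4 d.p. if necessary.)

x* = 1.2299, y* = 2.0498

With perfect complements, no substitution: consume in ratio x:y = 3:5.
Budget: P_x·x + P_y·(5/3)·x = M, so (3·P_x + 5·P_y)·x = 3·M.
Demand: x*(P_x,P_y,M) = 3·M/(3·P_x + 5·P_y), y* = 5·M/(3·P_x + 5·P_y).
Here 3·4.8 + 5·24.44 = 136.6, giving x* = 1.2299 and y* = 2.0498.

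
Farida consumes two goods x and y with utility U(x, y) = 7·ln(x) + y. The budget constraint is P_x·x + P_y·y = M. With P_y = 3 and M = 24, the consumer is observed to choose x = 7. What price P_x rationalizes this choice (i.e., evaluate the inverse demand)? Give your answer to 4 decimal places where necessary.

P_x = 3

MU_x = 7/x, MU_y = 1. Tangency: 7/x = P_x/P_y.
So x*(P_x,P_y) = 7·P_y/P_x, independent of income; and y* = (M − 7·P_y)/P_y.
Set x* = 7 in the demand function and solve for P_x: P_x = 3.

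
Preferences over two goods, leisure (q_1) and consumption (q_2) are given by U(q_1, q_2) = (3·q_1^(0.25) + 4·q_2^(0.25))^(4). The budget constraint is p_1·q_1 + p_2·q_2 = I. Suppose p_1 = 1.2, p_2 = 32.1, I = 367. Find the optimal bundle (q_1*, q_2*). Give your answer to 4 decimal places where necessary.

MU_q_1 ∝ 3·q_1^(-0.75), MU_q_2 ∝ 4·q_2^(-0.75), so MRS = (3/4)·(q_2/q_1)^(0.75) = p_1/p_2.
Solve for the ratio: q_2/q_1 = [(4/3)·p_1/p_2]^(4/3).
Substitute q_2 = (q_2/q_1)·q_1 into the budget: q_1* = I/(p_1 + p_2·(q_2/q_1)).
Numerically q_2/q_1 = 0.018344, so q_1* = 367/(1.2 + 32.1·0.018344) = 205.1618 and q_2* = 0.018344·205.1618 = 3.7634.

q_1* = 205.1618, q_2* = 3.7634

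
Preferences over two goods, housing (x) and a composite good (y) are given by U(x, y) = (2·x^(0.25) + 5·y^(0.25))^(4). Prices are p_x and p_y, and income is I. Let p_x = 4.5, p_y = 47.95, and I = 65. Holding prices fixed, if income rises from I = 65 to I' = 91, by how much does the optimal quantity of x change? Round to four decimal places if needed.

From the CES first-order condition, (2/5)·(y/x)^(0.75) = p_x/p_y.
Solve for the ratio: y/x = [(5/2)·p_x/p_y]^(4/3).
Substitute y = (y/x)·x into the budget: x* = I/(p_x + p_y·(y/x)).
Numerically y/x = 0.144706, so x* = 65/(4.5 + 47.95·0.144706) = 5.6825.
At I' = 91: x* = 7.9555. Change: 7.9555 − 5.6825 = 2.273.

Δx* = 2.273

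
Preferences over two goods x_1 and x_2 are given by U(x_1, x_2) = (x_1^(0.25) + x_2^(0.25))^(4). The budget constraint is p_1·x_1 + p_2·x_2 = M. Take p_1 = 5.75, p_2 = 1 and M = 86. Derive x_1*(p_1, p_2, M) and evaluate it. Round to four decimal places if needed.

MRS = MU_x_1/MU_x_2 = (x_2/x_1)^(0.75). Set equal to p_1/p_2.
Hence x_2/x_1 = (p_1/p_2)^(1/(0.75)), i.e. raised to the 4/3 power.
With the ratio pinned down, the budget gives x_1* = M/(p_1 + p_2·(x_2/x_1)) and x_2* = (x_2/x_1)·x_1*.
Numerically x_2/x_1 = 10.301263, so x_1* = 86/(5.75 + 1·10.301263) = 5.3578.

x_1* = 5.3578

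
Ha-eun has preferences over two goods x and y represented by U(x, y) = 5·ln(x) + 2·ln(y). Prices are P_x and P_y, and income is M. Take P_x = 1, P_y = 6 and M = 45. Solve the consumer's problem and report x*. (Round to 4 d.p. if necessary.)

Tangency: MRS = (5/2)·y/x = P_x/P_y.
So 5·P_y·y = 2·P_x·x; combined with the budget, a share 5/7 of income goes to x.
Demand: x*(P_x,P_y,M) = 5/7·M/P_x and y* = 2/7·M/P_y.
At P_x=1, P_y=6, M=45: x* = 5/7·45/1 = 32.1429.

x* = 32.1429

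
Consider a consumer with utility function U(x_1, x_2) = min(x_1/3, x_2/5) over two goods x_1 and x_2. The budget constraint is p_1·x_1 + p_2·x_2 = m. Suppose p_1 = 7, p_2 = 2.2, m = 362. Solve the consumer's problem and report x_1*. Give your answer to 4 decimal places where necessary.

Leontief preferences: the optimum is at the kink where x_1/3 = x_2/5, i.e. x_2 = (5/3)·x_1.
Budget: p_1·x_1 + p_2·(5/3)·x_1 = m, so (3·p_1 + 5·p_2)·x_1 = 3·m.
Demand: x_1*(p_1,p_2,m) = 3·m/(3·p_1 + 5·p_2), x_2* = 5·m/(3·p_1 + 5·p_2).
Here 3·7 + 5·2.2 = 32, giving x_1* = 33.9375.

x_1* = 33.9375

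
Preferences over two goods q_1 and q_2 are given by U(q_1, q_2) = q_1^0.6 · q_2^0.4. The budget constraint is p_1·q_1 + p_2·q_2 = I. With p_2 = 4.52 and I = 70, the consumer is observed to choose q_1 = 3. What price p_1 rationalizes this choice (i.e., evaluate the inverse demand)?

p_1 = 14

Tangency: MRS = (3/2)·q_2/q_1 = p_1/p_2.
So 0.6·p_2·q_2 = 0.4·p_1·q_1; combined with the budget, a share 0.6 of income goes to q_1.
Demand: q_1*(p_1,p_2,I) = 0.6·I/p_1 and q_2* = 0.4·I/p_2.
Set q_1* = 3 in the demand function and solve for p_1: p_1 = 14.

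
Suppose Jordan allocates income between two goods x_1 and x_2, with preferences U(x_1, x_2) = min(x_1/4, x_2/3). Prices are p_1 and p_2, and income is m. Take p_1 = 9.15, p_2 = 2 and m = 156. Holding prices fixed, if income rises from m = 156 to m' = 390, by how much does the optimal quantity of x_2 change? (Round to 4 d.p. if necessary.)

Δx_2* = 16.4789

With perfect complements, no substitution: consume in ratio x_1:x_2 = 4:3.
Budget: p_1·x_1 + p_2·(3/4)·x_1 = m, so (4·p_1 + 3·p_2)·x_1 = 4·m.
Demand: x_1*(p_1,p_2,m) = 4·m/(4·p_1 + 3·p_2), x_2* = 3·m/(4·p_1 + 3·p_2).
Here 4·9.15 + 3·2 = 42.6, giving x_2* = 10.9859.
At m' = 390: x_2* = 27.4648. Change: 27.4648 − 10.9859 = 16.4789.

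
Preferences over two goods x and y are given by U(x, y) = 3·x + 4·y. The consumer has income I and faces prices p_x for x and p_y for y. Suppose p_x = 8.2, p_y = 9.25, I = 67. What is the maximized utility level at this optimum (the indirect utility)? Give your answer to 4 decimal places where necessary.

V = 28.973

Perfect substitutes: compare marginal utility per dollar. 3/p_x vs 4/p_y → 0.3659 vs 0.4324.
y gives more utility per dollar, so spend all income on y: y* = I/p_y, x* = 0.
Numerically: x* = 0, y* = 7.2432.
Utility at the optimum: U(0, 7.2432) = 28.973.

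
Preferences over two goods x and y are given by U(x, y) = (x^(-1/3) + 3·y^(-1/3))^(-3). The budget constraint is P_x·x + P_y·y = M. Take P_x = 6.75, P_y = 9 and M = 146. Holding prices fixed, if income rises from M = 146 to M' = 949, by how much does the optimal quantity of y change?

Δy* = 63.3569

Substitute y = (y/x)·x into the budget: x* = M/(P_x + P_y·(y/x)).
Numerically y/x = 1.837117, so x* = 146/(6.75 + 9·1.837117) = 6.2704 and y* = 1.837117·6.2704 = 11.5194.
At M' = 949: y* = 74.8763. Change: 74.8763 − 11.5194 = 63.3569.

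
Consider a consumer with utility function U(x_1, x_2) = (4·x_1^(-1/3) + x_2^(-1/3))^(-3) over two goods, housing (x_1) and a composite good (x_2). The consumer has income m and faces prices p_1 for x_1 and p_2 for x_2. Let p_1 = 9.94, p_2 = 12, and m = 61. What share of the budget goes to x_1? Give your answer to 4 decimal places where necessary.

share on x_1 = 0.7296

MU_x_1 ∝ 4·x_1^(-4/3), MU_x_2 ∝ x_2^(-4/3), so MRS = 4·(x_2/x_1)^(4/3) = p_1/p_2.
Solve for the ratio: x_2/x_1 = [(1/4)·p_1/p_2]^(0.75).
Substitute x_2 = (x_2/x_1)·x_1 into the budget: x_1* = m/(p_1 + p_2·(x_2/x_1)).
Numerically x_2/x_1 = 0.306979, so x_1* = 61/(9.94 + 12·0.306979) = 4.4775 and x_2* = 0.306979·4.4775 = 1.3745.
Expenditure on x_1: 9.94·4.4775 = 44.5061; share = 0.7296.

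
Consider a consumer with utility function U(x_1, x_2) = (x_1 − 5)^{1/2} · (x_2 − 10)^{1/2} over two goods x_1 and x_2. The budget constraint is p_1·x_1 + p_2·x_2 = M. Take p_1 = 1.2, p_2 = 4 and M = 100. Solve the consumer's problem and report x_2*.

x_2* = 16.75

Let x_1' = x_1−5, x_2' = x_2−10. MRS = x_2'/x_1' = p_1/p_2.
Substituting into the budget: x_1* = 5 + 0.5·(M − 5·p_1 − 10·p_2)/p_1, and x_2* = 10 + 0.5·(…)/p_2.
Discretionary income = 100 − 5·1.2 − 10·4 = 54; x_2* = 10 + 0.5·54/4 = 16.75.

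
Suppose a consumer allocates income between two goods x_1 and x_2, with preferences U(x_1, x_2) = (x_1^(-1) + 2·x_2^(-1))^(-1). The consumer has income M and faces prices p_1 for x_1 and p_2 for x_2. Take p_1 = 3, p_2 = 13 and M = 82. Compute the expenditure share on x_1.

From the CES first-order condition, (1/2)·(x_2/x_1)^(2) = p_1/p_2.
Solve for the ratio: x_2/x_1 = [2·p_1/p_2]^(0.5).
Substitute x_2 = (x_2/x_1)·x_1 into the budget: x_1* = M/(p_1 + p_2·(x_2/x_1)).
Numerically x_2/x_1 = 0.679366, so x_1* = 82/(3 + 13·0.679366) = 6.9305 and x_2* = 0.679366·6.9305 = 4.7083.
Expenditure on x_1: 3·6.9305 = 20.7915; share = 0.2536.

share on x_1 = 0.2536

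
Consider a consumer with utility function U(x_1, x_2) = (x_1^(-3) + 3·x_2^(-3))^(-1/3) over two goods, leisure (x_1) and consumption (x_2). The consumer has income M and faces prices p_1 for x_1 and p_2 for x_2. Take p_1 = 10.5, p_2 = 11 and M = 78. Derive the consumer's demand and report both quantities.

From the CES first-order condition, (1/3)·(x_2/x_1)^(4) = p_1/p_2.
Solve for the ratio: x_2/x_1 = [3·p_1/p_2]^(0.25).
With the ratio pinned down, the budget gives x_1* = M/(p_1 + p_2·(x_2/x_1)) and x_2* = (x_2/x_1)·x_1*.
Numerically x_2/x_1 = 1.300857, so x_1* = 78/(10.5 + 11·1.300857) = 3.144 and x_2* = 1.300857·3.144 = 4.0899.

x_1* = 3.144, x_2* = 4.0899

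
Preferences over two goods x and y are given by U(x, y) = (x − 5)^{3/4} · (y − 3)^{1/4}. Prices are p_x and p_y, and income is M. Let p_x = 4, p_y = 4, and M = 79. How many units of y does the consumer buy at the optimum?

y* = 5.9375

After buying the subsistence bundle (5, 3), a share 0.75 of the remaining income goes to x: x* = 5 + 0.75·(M − 5p_x − 3p_y)/p_x.
Discretionary income = 79 − 5·4 − 3·4 = 47; y* = 3 + 0.25·47/4 = 5.9375.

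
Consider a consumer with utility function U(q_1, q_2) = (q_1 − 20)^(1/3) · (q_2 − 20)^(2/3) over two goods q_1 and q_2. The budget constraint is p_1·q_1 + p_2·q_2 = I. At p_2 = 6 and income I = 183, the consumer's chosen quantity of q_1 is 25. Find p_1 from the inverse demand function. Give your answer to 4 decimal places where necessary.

Let q_1' = q_1−20, q_2' = q_2−20. MRS = (1/2)·q_2'/q_1' = p_1/p_2.
Substituting into the budget: q_1* = 20 + 1/3·(I − 20·p_1 − 20·p_2)/p_1, and q_2* = 20 + 2/3·(…)/p_2.
Set q_1* = 25 in the demand function and solve for p_1: p_1 = 1.8.

p_1 = 1.8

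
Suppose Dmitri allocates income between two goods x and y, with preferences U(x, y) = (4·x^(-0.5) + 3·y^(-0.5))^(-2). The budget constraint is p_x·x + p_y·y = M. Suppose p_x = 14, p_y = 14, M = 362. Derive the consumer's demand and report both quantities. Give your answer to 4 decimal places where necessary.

x* = 14.1646, y* = 11.6926

From the CES first-order condition, (4/3)·(y/x)^(1.5) = p_x/p_y.
Solve for the ratio: y/x = [(3/4)·p_x/p_y]^(2/3).
With the ratio pinned down, the budget gives x* = M/(p_x + p_y·(y/x)) and y* = (y/x)·x*.
Numerically y/x = 0.825482, so x* = 362/(14 + 14·0.825482) = 14.1646 and y* = 0.825482·14.1646 = 11.6926.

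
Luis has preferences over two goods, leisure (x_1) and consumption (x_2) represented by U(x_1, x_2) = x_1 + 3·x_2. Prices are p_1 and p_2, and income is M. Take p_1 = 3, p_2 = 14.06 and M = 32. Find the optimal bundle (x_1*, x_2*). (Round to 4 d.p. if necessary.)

Perfect substitutes: compare marginal utility per dollar. 1/p_1 vs 3/p_2 → 0.3333 vs 0.2134.
x_1 gives more utility per dollar, so spend all income on x_1: x_1* = M/p_1, x_2* = 0.
Numerically: x_1* = 10.6667, x_2* = 0.

x_1* = 10.6667, x_2* = 0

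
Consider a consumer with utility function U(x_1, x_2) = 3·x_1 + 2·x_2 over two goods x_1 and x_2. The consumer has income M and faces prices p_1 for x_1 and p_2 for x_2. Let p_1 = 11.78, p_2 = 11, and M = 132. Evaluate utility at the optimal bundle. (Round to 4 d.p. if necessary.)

x_1 gives more utility per dollar, so spend all income on x_1: x_1* = M/p_1, x_2* = 0.
Numerically: x_1* = 11.2054, x_2* = 0.
Utility at the optimum: U(11.2054, 0) = 33.6163.

V = 33.6163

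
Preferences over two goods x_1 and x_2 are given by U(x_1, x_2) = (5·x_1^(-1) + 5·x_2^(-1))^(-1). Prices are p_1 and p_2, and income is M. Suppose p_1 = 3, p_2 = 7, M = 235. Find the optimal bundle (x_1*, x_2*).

x_1* = 30.9921, x_2* = 20.2891

MRS = MU_x_1/MU_x_2 = (x_2/x_1)^(2). Set equal to p_1/p_2.
Hence x_2/x_1 = (p_1/p_2)^(1/(2)), i.e. raised to the 0.5 power.
With the ratio pinned down, the budget gives x_1* = M/(p_1 + p_2·(x_2/x_1)) and x_2* = (x_2/x_1)·x_1*.
Numerically x_2/x_1 = 0.654654, so x_1* = 235/(3 + 7·0.654654) = 30.9921 and x_2* = 0.654654·30.9921 = 20.2891.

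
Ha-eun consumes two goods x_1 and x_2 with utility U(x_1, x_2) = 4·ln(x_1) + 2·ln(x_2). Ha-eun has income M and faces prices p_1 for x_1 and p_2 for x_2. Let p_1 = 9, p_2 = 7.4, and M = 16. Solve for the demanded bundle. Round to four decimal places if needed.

At p_1=9, p_2=7.4, M=16: x_1* = 2/3·16/9 = 1.1852, x_2* = 0.7207.

x_1* = 1.1852, x_2* = 0.7207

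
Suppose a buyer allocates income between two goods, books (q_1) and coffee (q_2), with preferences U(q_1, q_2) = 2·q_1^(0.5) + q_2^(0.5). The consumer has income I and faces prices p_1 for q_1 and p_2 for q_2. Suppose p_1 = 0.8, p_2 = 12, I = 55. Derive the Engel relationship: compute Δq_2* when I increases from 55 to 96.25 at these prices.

Δq_2* = 0.0564

MRS = MU_q_1/MU_q_2 = 2·(q_2/q_1)^(0.5). Set equal to p_1/p_2.
Solve for the ratio: q_2/q_1 = [(1/2)·p_1/p_2]^(2).
With the ratio pinned down, the budget gives q_1* = I/(p_1 + p_2·(q_2/q_1)) and q_2* = (q_2/q_1)·q_1*.
Numerically q_2/q_1 = 0.001111, so q_1* = 55/(0.8 + 12·0.001111) = 67.623 and q_2* = 0.001111·67.623 = 0.0751.
At I' = 96.25: q_2* = 0.1315. Change: 0.1315 − 0.0751 = 0.0564.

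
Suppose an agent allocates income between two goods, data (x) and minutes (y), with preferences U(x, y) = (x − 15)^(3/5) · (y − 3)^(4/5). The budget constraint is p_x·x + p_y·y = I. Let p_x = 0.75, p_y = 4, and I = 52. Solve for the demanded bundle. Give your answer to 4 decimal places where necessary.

x* = 31.4286, y* = 7.1071

Discretionary income = 52 − 15·0.75 − 3·4 = 28.75; x* = 15 + 3/7·28.75/0.75 = 31.4286; y* = 3 + 4/7·28.75/4 = 7.1071.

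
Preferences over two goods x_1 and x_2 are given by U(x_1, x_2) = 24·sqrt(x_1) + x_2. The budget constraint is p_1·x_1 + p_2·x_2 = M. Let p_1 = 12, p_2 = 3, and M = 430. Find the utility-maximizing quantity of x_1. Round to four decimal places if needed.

Set MRS = p_1/p_2: 12·x_1^(−1/2) = p_1/p_2.
Solve: √x_1 = 12·p_2/p_1, so x_1*(p_1,p_2) = (12·p_2/p_1)², and x_2* = (M − p_1·x_1*)/p_2.
Plugging in: x_1* = (12·3/12)² = 9.

x_1* = 9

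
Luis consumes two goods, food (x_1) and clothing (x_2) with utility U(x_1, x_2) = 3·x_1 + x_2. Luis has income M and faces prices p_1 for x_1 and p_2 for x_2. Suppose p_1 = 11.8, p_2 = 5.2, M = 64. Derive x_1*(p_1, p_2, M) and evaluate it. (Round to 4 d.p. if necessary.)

Linear utility — the consumer picks whichever good has higher MU/price: 3/11.8 = 0.2542 vs 1/5.2 = 0.1923.
x_1 gives more utility per dollar, so spend all income on x_1: x_1* = M/p_1, x_2* = 0.
Numerically: x_1* = 5.4237, x_2* = 0.

x_1* = 5.4237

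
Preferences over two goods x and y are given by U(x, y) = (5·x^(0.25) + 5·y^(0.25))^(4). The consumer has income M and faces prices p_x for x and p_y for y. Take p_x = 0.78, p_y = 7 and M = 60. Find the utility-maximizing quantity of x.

From the CES first-order condition, (y/x)^(0.75) = p_x/p_y.
Solve for the ratio: y/x = [p_x/p_y]^(4/3).
Substitute y = (y/x)·x into the budget: x* = M/(p_x + p_y·(y/x)).
Numerically y/x = 0.05362, so x* = 60/(0.78 + 7·0.05362) = 51.9327.

x* = 51.9327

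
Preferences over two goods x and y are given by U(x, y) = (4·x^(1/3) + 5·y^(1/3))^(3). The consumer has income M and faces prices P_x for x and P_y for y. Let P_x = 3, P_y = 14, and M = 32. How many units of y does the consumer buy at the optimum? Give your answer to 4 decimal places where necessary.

Numerically y/x = 0.138629, so x* = 32/(3 + 14·0.138629) = 6.4767 and y* = 0.138629·6.4767 = 0.8979.

y* = 0.8979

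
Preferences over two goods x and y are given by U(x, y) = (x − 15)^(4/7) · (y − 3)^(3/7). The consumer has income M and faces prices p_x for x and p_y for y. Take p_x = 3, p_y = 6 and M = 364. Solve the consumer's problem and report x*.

x* = 72.3333

MRS = (4/3)·(y−3)/(x−15). Tangency with p_x/p_y gives y−3 = (3/4)·(p_x/p_y)·(x−15).
Substituting into the budget: x* = 15 + 4/7·(M − 15·p_x − 3·p_y)/p_x, and y* = 3 + 3/7·(…)/p_y.
Discretionary income = 364 − 15·3 − 3·6 = 301; x* = 15 + 4/7·301/3 = 72.3333.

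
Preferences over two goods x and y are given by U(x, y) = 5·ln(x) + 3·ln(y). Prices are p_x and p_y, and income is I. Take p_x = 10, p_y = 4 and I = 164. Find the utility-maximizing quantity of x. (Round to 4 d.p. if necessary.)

x* = 10.25

The MRS is (5/3)·y/x. Set MRS = p_x/p_y.
So 5·p_y·y = 3·p_x·x; combined with the budget, a share 0.625 of income goes to x.
Demand: x*(p_x,p_y,I) = 0.625·I/p_x and y* = 0.375·I/p_y.
At p_x=10, p_y=4, I=164: x* = 0.625·164/10 = 10.25.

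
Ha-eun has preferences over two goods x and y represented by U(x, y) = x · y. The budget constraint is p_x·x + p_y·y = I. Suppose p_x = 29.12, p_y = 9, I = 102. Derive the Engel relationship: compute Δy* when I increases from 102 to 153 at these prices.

Δy* = 2.8333

MU_x/MU_y = (y)/(x); tangency sets this equal to p_x/p_y.
So p_y·y = p_x·x; combined with the budget, a share 0.5 of income goes to x.
Demand: x*(p_x,p_y,I) = 0.5·I/p_x and y* = 0.5·I/p_y.
At p_x=29.12, p_y=9, I=102: y* = 0.5·102/9 = 5.6667.
At I' = 153: y* = 8.5. Change: 8.5 − 5.6667 = 2.8333.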